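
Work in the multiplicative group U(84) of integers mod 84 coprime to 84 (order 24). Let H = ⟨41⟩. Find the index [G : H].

|⟨41⟩| = 2 and |G| = 24.
By Lagrange, [G : H] = |G|/|H| = 24/2 = 12.

12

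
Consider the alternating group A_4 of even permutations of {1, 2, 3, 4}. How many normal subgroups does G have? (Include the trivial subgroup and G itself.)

G has 10 subgroups. Checking conjugation-invariance by order — order 1: 1/1 normal; order 2: 0/3 normal; order 3: 0/4 normal; order 4: 1/1 normal; order 12: 1/1 normal.
Total normal subgroups: 3.

3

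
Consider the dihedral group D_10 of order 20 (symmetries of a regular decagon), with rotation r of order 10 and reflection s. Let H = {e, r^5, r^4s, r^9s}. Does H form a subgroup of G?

Yes

|H| = 4 divides |G| = 20, consistent with Lagrange.
H contains the identity, every element's inverse is in H, and H is closed under ·: it is a subgroup.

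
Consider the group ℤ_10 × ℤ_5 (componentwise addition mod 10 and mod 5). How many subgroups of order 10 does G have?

|G| = 50 and 10 | 50, so subgroups of order 10 are possible by Lagrange.
The subgroups of order 10 are: {(0,0), (0,1), (0,2), (0,3), (0,4), (5,0), (5,1), (5,2), (5,3), (5,4)}; {(0,0), (1,0), (2,0), (3,0), (4,0), (5,0), (6,0), (7,0), (8,0), (9,0)}; {(0,0), (1,1), (2,2), (3,3), (4,4), (5,0), (6,1), (7,2), (8,3), (9,4)}; {(0,0), (1,2), (2,4), (3,1), (4,3), (5,0), (6,2), (7,4), (8,1), (9,3)}; … (6 in all).
So G has 6 subgroups of order 10.

6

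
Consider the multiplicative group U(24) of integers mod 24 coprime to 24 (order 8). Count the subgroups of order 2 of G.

7

|G| = 8 and 2 | 8, so subgroups of order 2 are possible by Lagrange.
The subgroups of order 2 are: {1, 11}; {1, 13}; {1, 17}; {1, 19}; … (7 in all).
So G has 7 subgroups of order 2.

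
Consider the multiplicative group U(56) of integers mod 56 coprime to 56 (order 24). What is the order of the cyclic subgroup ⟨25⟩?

Compute successive powers of 25 mod 56: 25, 9, 1; 25^3 ≡ 1 (mod 56).
So |⟨25⟩| = 3.

3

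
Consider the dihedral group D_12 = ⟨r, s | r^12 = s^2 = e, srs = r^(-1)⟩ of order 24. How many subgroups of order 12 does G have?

|G| = 24 and 12 | 24, so subgroups of order 12 are possible by Lagrange.
The subgroups of order 12 are: {e, r, r^2, r^3, r^4, r^5, r^6, r^7, r^8, r^9, r^10, r^11}; {e, r^2, r^4, r^6, r^8, r^10, s, r^2s, r^4s, r^6s, r^8s, r^10s}; {e, r^2, r^4, r^6, r^8, r^10, rs, r^3s, r^5s, r^7s, r^9s, r^11s}.
So G has 3 subgroups of order 12.

3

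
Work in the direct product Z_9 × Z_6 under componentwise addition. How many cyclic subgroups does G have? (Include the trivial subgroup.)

16

A cyclic subgroup of order d is generated by each of its φ(d) elements of order d, so the cyclic subgroups of order d number (#elements of order d)/φ(d).
Cyclic subgroups by order — order 1: 1; order 2: 1; order 3: 4; order 6: 4; order 9: 3; order 18: 3.
Total: 16.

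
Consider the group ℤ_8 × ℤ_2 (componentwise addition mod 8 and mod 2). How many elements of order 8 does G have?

8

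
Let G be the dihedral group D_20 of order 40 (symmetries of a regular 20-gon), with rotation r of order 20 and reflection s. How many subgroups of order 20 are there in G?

|G| = 40 and 20 | 40, so subgroups of order 20 are possible by Lagrange.
The subgroups of order 20 are: {e, r, r^2, r^3, r^4, r^5, r^6, r^7, r^8, r^9, r^10, r^11, r^12, r^13, r^14, r^15, r^16, r^17, r^18, r^19}; {e, r^2, r^4, r^6, r^8, r^10, r^12, r^14, r^16, r^18, s, r^2s, r^4s, r^6s, r^8s, r^10s, r^12s, r^14s, r^16s, r^18s}; {e, r^2, r^4, r^6, r^8, r^10, r^12, r^14, r^16, r^18, rs, r^3s, r^5s, r^7s, r^9s, r^11s, r^13s, r^15s, r^17s, r^19s}.
So G has 3 subgroups of order 20.

3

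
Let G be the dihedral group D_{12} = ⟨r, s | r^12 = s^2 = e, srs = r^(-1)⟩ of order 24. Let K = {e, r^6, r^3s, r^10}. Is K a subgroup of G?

r^10 ∈ K but its inverse r^2 ∉ K, so K is not a subgroup.

No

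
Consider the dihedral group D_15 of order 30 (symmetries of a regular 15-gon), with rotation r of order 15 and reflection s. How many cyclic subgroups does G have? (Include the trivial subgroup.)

A cyclic subgroup of order d is generated by each of its φ(d) elements of order d, so the cyclic subgroups of order d number (#elements of order d)/φ(d).
Cyclic subgroups by order — order 1: 1; order 2: 15; order 3: 1; order 5: 1; order 15: 1.
Total: 19.

19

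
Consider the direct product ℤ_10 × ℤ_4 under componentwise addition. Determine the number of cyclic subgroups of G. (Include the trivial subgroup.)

Each element a generates a cyclic subgroup ⟨a⟩; distinct elements may generate the same one (a cyclic group of order d has φ(d) generators).
Cyclic subgroups by order — order 1: 1; order 2: 3; order 4: 2; order 5: 1; order 10: 3; order 20: 2.
Total: 12.

12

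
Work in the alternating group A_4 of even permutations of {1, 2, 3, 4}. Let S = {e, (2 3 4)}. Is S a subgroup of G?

(2 3 4) ∈ S but its inverse (2 4 3) ∉ S, so S is not a subgroup.

No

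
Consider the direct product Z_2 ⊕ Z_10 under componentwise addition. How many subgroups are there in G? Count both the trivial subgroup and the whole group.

|G| = 20, so by Lagrange every subgroup order divides 20. Divisors: 1, 2, 4, 5, 10, 20.
Subgroups by order — order 1: 1; order 2: 3; order 4: 1; order 5: 1; order 10: 3; order 20: 1.
Total: 1 + 3 + 1 + 1 + 3 + 1 = 10.

10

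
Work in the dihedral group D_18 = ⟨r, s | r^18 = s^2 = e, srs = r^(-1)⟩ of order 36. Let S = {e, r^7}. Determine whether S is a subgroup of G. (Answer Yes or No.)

No

r^7 ∈ S but its inverse r^11 ∉ S, so S is not a subgroup.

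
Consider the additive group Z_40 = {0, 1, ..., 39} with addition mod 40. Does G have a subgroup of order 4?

4 | 40. A subgroup of order 4 is {0, 10, 20, 30}.

Yes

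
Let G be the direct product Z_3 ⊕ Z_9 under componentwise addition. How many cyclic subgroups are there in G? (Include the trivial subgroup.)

A cyclic subgroup of order d is generated by each of its φ(d) elements of order d, so the cyclic subgroups of order d number (#elements of order d)/φ(d).
Cyclic subgroups by order — order 1: 1; order 3: 4; order 9: 3.
Total: 8.

8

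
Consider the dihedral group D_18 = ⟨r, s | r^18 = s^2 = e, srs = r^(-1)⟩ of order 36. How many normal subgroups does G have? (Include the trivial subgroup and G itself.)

9

G has 45 subgroups. Checking conjugation-invariance by order — order 1: 1/1 normal; order 2: 1/19 normal; order 3: 1/1 normal; order 4: 0/9 normal; order 6: 1/7 normal; order 9: 1/1 normal; order 12: 0/3 normal; order 18: 3/3 normal; order 36: 1/1 normal.
Total normal subgroups: 9.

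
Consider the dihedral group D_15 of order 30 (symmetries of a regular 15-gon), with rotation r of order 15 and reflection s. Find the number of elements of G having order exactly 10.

No element of G has order 10 (even though 10 | 30).

0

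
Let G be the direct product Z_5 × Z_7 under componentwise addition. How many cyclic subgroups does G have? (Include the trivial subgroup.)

4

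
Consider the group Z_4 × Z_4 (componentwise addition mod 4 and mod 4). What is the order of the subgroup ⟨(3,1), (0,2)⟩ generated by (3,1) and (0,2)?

|⟨(3,1)⟩| = 4 and |⟨(0,2)⟩| = 2, so |H| is a multiple of lcm(4, 2) = 4 and divides |G| = 16.
Closing under the operation: H = {(0,0), (0,2), (1,1), (1,3), (2,0), (2,2), (3,1), (3,3)}, so |H| = 8.

8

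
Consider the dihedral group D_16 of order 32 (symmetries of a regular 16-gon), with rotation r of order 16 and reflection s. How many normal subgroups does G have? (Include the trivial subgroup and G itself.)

8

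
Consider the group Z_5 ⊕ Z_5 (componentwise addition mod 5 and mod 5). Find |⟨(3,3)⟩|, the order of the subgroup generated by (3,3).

5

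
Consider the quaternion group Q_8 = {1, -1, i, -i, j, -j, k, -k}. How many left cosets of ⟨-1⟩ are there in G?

|⟨-1⟩| = 2 and |G| = 8.
By Lagrange, [G : H] = |G|/|H| = 8/2 = 4.

4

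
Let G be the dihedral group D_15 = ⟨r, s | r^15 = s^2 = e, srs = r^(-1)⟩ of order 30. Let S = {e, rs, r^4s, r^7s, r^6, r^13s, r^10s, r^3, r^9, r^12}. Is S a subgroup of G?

Yes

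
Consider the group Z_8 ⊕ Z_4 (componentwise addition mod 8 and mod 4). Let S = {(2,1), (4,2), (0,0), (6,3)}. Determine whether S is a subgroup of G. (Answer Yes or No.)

|S| = 4 divides |G| = 32, consistent with Lagrange.
S contains the identity, every element's inverse is in S, and S is closed under +: it is a subgroup.
In fact S = ⟨(6,3)⟩.

Yes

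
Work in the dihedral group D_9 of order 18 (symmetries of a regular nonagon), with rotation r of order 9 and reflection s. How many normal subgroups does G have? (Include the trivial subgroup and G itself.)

G has 16 subgroups. Checking conjugation-invariance by order — order 1: 1/1 normal; order 2: 0/9 normal; order 3: 1/1 normal; order 6: 0/3 normal; order 9: 1/1 normal; order 18: 1/1 normal.
Total normal subgroups: 4.

4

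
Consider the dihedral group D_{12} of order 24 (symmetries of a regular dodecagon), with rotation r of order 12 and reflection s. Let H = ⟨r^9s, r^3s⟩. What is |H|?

|⟨r^9s⟩| = 2 and |⟨r^3s⟩| = 2, so |H| is a multiple of lcm(2, 2) = 2 and divides |G| = 24.
Closing under the operation: H = {e, r^6, r^3s, r^9s}, so |H| = 4.

4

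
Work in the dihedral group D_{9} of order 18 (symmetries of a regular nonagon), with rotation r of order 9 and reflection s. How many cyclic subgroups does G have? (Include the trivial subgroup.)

A cyclic subgroup of order d is generated by each of its φ(d) elements of order d, so the cyclic subgroups of order d number (#elements of order d)/φ(d).
Cyclic subgroups by order — order 1: 1; order 2: 9; order 3: 1; order 9: 1.
Total: 12.

12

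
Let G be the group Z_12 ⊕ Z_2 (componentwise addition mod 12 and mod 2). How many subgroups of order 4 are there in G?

3

|G| = 24 and 4 | 24, so subgroups of order 4 are possible by Lagrange.
The subgroups of order 4 are: {(0,0), (0,1), (6,0), (6,1)}; {(0,0), (3,0), (6,0), (9,0)}; {(0,0), (3,1), (6,0), (9,1)}.
So G has 3 subgroups of order 4.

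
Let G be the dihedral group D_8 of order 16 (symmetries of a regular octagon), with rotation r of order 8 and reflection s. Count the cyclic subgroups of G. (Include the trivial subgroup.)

Each element a generates a cyclic subgroup ⟨a⟩; distinct elements may generate the same one (a cyclic group of order d has φ(d) generators).
Cyclic subgroups by order — order 1: 1; order 2: 9; order 4: 1; order 8: 1.
Total: 12.

12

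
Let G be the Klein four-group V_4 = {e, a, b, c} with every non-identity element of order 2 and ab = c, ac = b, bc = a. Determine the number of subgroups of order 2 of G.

3

|G| = 4 and 2 | 4, so subgroups of order 2 are possible by Lagrange.
The subgroups of order 2 are: {e, a}; {e, b}; {e, c}.
So G has 3 subgroups of order 2.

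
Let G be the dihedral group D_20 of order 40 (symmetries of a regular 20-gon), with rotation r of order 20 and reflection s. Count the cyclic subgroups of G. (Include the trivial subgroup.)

Each element a generates a cyclic subgroup ⟨a⟩; distinct elements may generate the same one (a cyclic group of order d has φ(d) generators).
Cyclic subgroups by order — order 1: 1; order 2: 21; order 4: 1; order 5: 1; order 10: 1; order 20: 1.
Total: 26.

26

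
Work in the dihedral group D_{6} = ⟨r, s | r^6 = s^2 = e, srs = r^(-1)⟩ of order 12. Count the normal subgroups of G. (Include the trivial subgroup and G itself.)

G has 16 subgroups. Checking conjugation-invariance by order — order 1: 1/1 normal; order 2: 1/7 normal; order 3: 1/1 normal; order 4: 0/3 normal; order 6: 3/3 normal; order 12: 1/1 normal.
Total normal subgroups: 7.

7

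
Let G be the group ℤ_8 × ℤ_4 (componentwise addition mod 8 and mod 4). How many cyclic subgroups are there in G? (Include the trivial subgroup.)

Each element a generates a cyclic subgroup ⟨a⟩; distinct elements may generate the same one (a cyclic group of order d has φ(d) generators).
Cyclic subgroups by order — order 1: 1; order 2: 3; order 4: 6; order 8: 4.
Total: 14.

14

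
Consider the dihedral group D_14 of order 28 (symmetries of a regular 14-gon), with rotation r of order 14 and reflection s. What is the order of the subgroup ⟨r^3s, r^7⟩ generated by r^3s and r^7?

|⟨r^3s⟩| = 2 and |⟨r^7⟩| = 2, so |H| is a multiple of lcm(2, 2) = 2 and divides |G| = 28.
Closing under the operation: H = {e, r^7, r^3s, r^10s}, so |H| = 4.

4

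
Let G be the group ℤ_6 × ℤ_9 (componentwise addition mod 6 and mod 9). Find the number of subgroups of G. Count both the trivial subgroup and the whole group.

20

|G| = 54, so by Lagrange every subgroup order divides 54. Divisors: 1, 2, 3, 6, 9, 18, 27, 54.
Subgroups by order — order 1: 1; order 2: 1; order 3: 4; order 6: 4; order 9: 4; order 18: 4; order 27: 1; order 54: 1.
Total: 1 + 1 + 4 + 4 + 4 + 4 + 1 + 1 = 20.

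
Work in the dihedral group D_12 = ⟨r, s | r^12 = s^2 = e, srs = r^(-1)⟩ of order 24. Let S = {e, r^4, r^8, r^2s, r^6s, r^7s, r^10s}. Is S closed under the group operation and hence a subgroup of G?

No

|S| = 7 does not divide |G| = 24, so by Lagrange S is not a subgroup.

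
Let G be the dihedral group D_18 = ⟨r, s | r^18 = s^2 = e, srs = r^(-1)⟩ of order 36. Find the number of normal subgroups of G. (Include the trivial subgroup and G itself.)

9

G has 45 subgroups. Checking conjugation-invariance by order — order 1: 1/1 normal; order 2: 1/19 normal; order 3: 1/1 normal; order 4: 0/9 normal; order 6: 1/7 normal; order 9: 1/1 normal; order 12: 0/3 normal; order 18: 3/3 normal; order 36: 1/1 normal.
Total normal subgroups: 9.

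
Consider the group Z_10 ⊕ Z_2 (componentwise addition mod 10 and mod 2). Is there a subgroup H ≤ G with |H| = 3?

No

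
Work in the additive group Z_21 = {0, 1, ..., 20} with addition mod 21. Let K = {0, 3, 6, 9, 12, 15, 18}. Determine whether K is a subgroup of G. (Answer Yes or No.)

|K| = 7 divides |G| = 21, consistent with Lagrange.
K contains the identity, every element's inverse is in K, and K is closed under +: it is a subgroup.
In fact K = ⟨18⟩.

Yes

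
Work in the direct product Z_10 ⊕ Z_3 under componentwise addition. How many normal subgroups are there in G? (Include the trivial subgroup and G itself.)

8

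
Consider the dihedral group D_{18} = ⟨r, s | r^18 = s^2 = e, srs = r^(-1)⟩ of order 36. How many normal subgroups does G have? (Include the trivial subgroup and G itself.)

G has 45 subgroups. Checking conjugation-invariance by order — order 1: 1/1 normal; order 2: 1/19 normal; order 3: 1/1 normal; order 4: 0/9 normal; order 6: 1/7 normal; order 9: 1/1 normal; order 12: 0/3 normal; order 18: 3/3 normal; order 36: 1/1 normal.
Total normal subgroups: 9.

9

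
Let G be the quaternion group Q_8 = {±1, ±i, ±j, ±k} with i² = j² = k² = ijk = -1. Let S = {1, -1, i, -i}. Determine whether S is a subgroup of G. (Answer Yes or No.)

|S| = 4 divides |G| = 8, consistent with Lagrange.
S contains the identity, every element's inverse is in S, and S is closed under ·: it is a subgroup.
In fact S = ⟨-i⟩.

Yes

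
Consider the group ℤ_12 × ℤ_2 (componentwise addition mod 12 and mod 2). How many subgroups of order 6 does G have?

3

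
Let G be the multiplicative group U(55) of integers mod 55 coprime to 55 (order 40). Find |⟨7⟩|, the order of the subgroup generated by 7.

20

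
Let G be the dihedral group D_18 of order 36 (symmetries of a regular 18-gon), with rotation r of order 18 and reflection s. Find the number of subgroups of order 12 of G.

|G| = 36 and 12 | 36, so subgroups of order 12 are possible by Lagrange.
The subgroups of order 12 are: {e, r^3, r^6, r^9, r^12, r^15, rs, r^4s, r^7s, r^10s, r^13s, r^16s}; {e, r^3, r^6, r^9, r^12, r^15, r^2s, r^5s, r^8s, r^11s, r^14s, r^17s}; {e, r^3, r^6, r^9, r^12, r^15, s, r^3s, r^6s, r^9s, r^12s, r^15s}.
So G has 3 subgroups of order 12.

3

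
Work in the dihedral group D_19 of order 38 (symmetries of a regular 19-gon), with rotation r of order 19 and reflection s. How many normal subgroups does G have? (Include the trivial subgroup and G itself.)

3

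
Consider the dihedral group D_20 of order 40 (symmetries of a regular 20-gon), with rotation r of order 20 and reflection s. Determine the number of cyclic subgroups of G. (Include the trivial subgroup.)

Each element a generates a cyclic subgroup ⟨a⟩; distinct elements may generate the same one (a cyclic group of order d has φ(d) generators).
Cyclic subgroups by order — order 1: 1; order 2: 21; order 4: 1; order 5: 1; order 10: 1; order 20: 1.
Total: 26.

26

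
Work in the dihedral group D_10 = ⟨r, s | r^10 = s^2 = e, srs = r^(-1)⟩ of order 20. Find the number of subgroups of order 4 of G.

|G| = 20 and 4 | 20, so subgroups of order 4 are possible by Lagrange.
The subgroups of order 4 are: {e, r^5, r^2s, r^7s}; {e, r^5, r^3s, r^8s}; {e, r^5, r^4s, r^9s}; {e, r^5, s, r^5s}; … (5 in all).
So G has 5 subgroups of order 4.

5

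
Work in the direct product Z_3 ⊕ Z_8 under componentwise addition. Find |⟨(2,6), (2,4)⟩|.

|⟨(2,6)⟩| = 12 and |⟨(2,4)⟩| = 6, so |H| is a multiple of lcm(12, 6) = 12 and divides |G| = 24.
Closing under the operation: H = {(0,0), (0,2), (0,4), (0,6), (1,0), (1,2), (1,4), (1,6), (2,0), (2,2), (2,4), (2,6)}, so |H| = 12.

12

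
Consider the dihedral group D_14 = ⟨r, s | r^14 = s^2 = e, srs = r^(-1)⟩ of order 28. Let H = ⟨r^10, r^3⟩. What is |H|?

14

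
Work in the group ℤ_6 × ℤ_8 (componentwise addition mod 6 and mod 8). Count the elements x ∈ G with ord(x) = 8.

An element (a,b) has order lcm(ord(a), ord(b)); count pairs with lcm equal to 8.
Enumerating gives 8 such elements.

8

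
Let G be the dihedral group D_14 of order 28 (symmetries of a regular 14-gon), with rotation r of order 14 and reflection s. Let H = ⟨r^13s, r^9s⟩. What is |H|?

14

|⟨r^13s⟩| = 2 and |⟨r^9s⟩| = 2, so |H| is a multiple of lcm(2, 2) = 2 and divides |G| = 28.
Closing under the operation: H = {e, r^2, r^4, r^6, r^8, r^10, r^12, rs, r^3s, r^5s, r^7s, r^9s, r^11s, r^13s}, so |H| = 14.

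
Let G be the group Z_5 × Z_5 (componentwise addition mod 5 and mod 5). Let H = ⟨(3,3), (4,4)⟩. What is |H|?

5

|⟨(3,3)⟩| = 5 and |⟨(4,4)⟩| = 5, so |H| is a multiple of lcm(5, 5) = 5 and divides |G| = 25.
Closing under the operation: H = {(0,0), (1,1), (2,2), (3,3), (4,4)}, so |H| = 5.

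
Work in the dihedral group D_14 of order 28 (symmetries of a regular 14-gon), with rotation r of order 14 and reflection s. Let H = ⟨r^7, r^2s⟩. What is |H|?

4

|⟨r^7⟩| = 2 and |⟨r^2s⟩| = 2, so |H| is a multiple of lcm(2, 2) = 2 and divides |G| = 28.
Closing under the operation: H = {e, r^7, r^2s, r^9s}, so |H| = 4.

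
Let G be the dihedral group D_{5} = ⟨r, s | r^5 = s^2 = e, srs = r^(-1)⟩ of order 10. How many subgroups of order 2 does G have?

5

|G| = 10 and 2 | 10, so subgroups of order 2 are possible by Lagrange.
The subgroups of order 2 are: {e, r^2s}; {e, r^3s}; {e, r^4s}; {e, rs}; … (5 in all).
So G has 5 subgroups of order 2.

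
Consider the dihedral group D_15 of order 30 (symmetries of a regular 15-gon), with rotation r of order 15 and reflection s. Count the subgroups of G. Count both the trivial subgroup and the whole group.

|G| = 30, so by Lagrange every subgroup order divides 30. Divisors: 1, 2, 3, 5, 6, 10, 15, 30.
Subgroups by order — order 1: 1; order 2: 15; order 3: 1; order 5: 1; order 6: 5; order 10: 3; order 15: 1; order 30: 1.
Total: 1 + 15 + 1 + 1 + 5 + 3 + 1 + 1 = 28.

28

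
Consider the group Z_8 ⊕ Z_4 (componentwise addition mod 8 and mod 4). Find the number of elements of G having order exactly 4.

An element (a,b) has order lcm(ord(a), ord(b)); count pairs with lcm equal to 4.
Enumerating gives 12 such elements.

12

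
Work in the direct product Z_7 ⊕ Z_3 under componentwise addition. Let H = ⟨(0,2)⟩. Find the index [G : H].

7

|⟨(0,2)⟩| = 3 and |G| = 21.
By Lagrange, [G : H] = |G|/|H| = 21/3 = 7.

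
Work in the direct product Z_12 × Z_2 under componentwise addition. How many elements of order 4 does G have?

4

An element (a,b) has order lcm(ord(a), ord(b)); count pairs with lcm equal to 4.
Enumerating gives 4 such elements.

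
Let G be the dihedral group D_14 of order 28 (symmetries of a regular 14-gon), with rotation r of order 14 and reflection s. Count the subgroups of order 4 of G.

7

|G| = 28 and 4 | 28, so subgroups of order 4 are possible by Lagrange.
The subgroups of order 4 are: {e, r^7, r^3s, r^10s}; {e, r^7, r^4s, r^11s}; {e, r^7, r^5s, r^12s}; {e, r^7, r^6s, r^13s}; … (7 in all).
So G has 7 subgroups of order 4.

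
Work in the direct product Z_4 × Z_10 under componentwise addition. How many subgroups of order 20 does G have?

3

|G| = 40 and 20 | 40, so subgroups of order 20 are possible by Lagrange.
The subgroups of order 20 are: {(0,0), (0,1), (0,2), (0,3), (0,4), (0,5), (0,6), (0,7), (0,8), (0,9), (2,0), (2,1), (2,2), (2,3), (2,4), (2,5), (2,6), (2,7), (2,8), (2,9)}; {(0,0), (0,2), (0,4), (0,6), (0,8), (1,0), (1,2), (1,4), (1,6), (1,8), (2,0), (2,2), (2,4), (2,6), (2,8), (3,0), (3,2), (3,4), (3,6), (3,8)}; {(0,0), (0,2), (0,4), (0,6), (0,8), (1,1), (1,3), (1,5), (1,7), (1,9), (2,0), (2,2), (2,4), (2,6), (2,8), (3,1), (3,3), (3,5), (3,7), (3,9)}.
So G has 3 subgroups of order 20.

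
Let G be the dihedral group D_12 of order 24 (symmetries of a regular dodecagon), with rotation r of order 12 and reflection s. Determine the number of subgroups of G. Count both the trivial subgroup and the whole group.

34

|G| = 24, so by Lagrange every subgroup order divides 24. Divisors: 1, 2, 3, 4, 6, 8, 12, 24.
Subgroups by order — order 1: 1; order 2: 13; order 3: 1; order 4: 7; order 6: 5; order 8: 3; order 12: 3; order 24: 1.
Total: 1 + 13 + 1 + 7 + 5 + 3 + 3 + 1 = 34.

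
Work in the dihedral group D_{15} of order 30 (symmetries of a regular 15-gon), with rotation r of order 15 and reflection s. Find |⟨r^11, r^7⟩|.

|⟨r^11⟩| = 15 and |⟨r^7⟩| = 15, so |H| is a multiple of lcm(15, 15) = 15 and divides |G| = 30.
Closing under the operation: H = {e, r, r^2, r^3, r^4, r^5, r^6, r^7, r^8, r^9, r^10, r^11, r^12, r^13, r^14}, so |H| = 15.

15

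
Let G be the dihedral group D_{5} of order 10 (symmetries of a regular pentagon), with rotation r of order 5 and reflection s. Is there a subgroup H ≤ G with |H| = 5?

Yes

5 | 10. A subgroup of order 5 is {e, r, r^2, r^3, r^4}.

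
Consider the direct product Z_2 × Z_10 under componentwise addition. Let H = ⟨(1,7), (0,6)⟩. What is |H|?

10

|⟨(1,7)⟩| = 10 and |⟨(0,6)⟩| = 5, so |H| is a multiple of lcm(10, 5) = 10 and divides |G| = 20.
Closing under the operation: H = {(0,0), (0,2), (0,4), (0,6), (0,8), (1,1), (1,3), (1,5), (1,7), (1,9)}, so |H| = 10.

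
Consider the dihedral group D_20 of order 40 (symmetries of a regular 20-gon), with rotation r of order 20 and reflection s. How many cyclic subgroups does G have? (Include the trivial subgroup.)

Group the elements of G by the cyclic subgroup they generate; each cyclic subgroup of order d accounts for φ(d) elements.
Cyclic subgroups by order — order 1: 1; order 2: 21; order 4: 1; order 5: 1; order 10: 1; order 20: 1.
Total: 26.

26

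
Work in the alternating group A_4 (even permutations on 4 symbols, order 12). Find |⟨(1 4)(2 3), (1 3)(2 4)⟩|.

4

|⟨(1 4)(2 3)⟩| = 2 and |⟨(1 3)(2 4)⟩| = 2, so |H| is a multiple of lcm(2, 2) = 2 and divides |G| = 12.
Closing under the operation: H = {e, (1 2)(3 4), (1 3)(2 4), (1 4)(2 3)}, so |H| = 4.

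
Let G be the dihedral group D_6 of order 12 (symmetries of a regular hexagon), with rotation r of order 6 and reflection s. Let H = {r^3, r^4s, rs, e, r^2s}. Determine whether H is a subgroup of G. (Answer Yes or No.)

No

|H| = 5 does not divide |G| = 12, so by Lagrange H is not a subgroup.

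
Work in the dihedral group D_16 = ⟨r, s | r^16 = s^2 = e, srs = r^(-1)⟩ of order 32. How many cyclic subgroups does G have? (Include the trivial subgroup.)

Group the elements of G by the cyclic subgroup they generate; each cyclic subgroup of order d accounts for φ(d) elements.
Cyclic subgroups by order — order 1: 1; order 2: 17; order 4: 1; order 8: 1; order 16: 1.
Total: 21.

21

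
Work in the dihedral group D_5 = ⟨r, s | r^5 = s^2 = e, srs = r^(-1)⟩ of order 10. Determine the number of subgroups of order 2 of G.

5

|G| = 10 and 2 | 10, so subgroups of order 2 are possible by Lagrange.
The subgroups of order 2 are: {e, r^2s}; {e, r^3s}; {e, r^4s}; {e, rs}; … (5 in all).
So G has 5 subgroups of order 2.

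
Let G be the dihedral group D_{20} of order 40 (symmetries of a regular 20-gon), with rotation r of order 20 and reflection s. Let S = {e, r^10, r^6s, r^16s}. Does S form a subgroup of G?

|S| = 4 divides |G| = 40, consistent with Lagrange.
S contains the identity, every element's inverse is in S, and S is closed under ·: it is a subgroup.

Yes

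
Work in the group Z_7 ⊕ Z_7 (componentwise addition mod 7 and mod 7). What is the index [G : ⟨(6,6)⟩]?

7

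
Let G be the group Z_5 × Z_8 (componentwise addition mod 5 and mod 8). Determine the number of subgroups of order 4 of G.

1

|G| = 40 and 4 | 40, so subgroups of order 4 are possible by Lagrange.
The subgroups of order 4 are: {(0,0), (0,2), (0,4), (0,6)}.
So G has 1 subgroup of order 4.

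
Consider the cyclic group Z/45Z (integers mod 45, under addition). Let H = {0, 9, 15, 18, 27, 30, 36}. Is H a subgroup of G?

No

|H| = 7 does not divide |G| = 45, so by Lagrange H is not a subgroup.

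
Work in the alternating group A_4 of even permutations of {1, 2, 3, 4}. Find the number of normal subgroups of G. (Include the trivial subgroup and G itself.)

3

G has 10 subgroups. Checking conjugation-invariance by order — order 1: 1/1 normal; order 2: 0/3 normal; order 3: 0/4 normal; order 4: 1/1 normal; order 12: 1/1 normal.
Total normal subgroups: 3.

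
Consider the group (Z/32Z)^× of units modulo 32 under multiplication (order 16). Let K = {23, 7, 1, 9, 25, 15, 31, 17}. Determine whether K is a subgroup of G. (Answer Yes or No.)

|K| = 8 divides |G| = 16, consistent with Lagrange.
K contains the identity, every element's inverse is in K, and K is closed under ·: it is a subgroup.

Yes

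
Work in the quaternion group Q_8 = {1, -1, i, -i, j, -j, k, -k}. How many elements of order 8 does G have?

0

No element of G has order 8 (even though 8 | 8).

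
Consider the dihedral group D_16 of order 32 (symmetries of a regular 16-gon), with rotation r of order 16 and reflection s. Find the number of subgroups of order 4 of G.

|G| = 32 and 4 | 32, so subgroups of order 4 are possible by Lagrange.
The subgroups of order 4 are: {e, r^8, r^2s, r^10s}; {e, r^8, r^3s, r^11s}; {e, r^4, r^8, r^12}; {e, r^8, r^4s, r^12s}; … (9 in all).
So G has 9 subgroups of order 4.

9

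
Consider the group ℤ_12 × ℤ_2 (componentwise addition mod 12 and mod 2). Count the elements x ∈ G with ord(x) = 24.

An element (a,b) has order lcm(ord(a), ord(b)); count pairs with lcm equal to 24.
Enumerating gives 0 such elements.

0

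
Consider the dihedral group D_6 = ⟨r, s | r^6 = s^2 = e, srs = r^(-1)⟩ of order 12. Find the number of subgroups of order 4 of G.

3

|G| = 12 and 4 | 12, so subgroups of order 4 are possible by Lagrange.
The subgroups of order 4 are: {e, r^3, r^2s, r^5s}; {e, r^3, s, r^3s}; {e, r^3, rs, r^4s}.
So G has 3 subgroups of order 4.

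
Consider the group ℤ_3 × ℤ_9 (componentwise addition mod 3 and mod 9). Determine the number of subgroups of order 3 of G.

4

|G| = 27 and 3 | 27, so subgroups of order 3 are possible by Lagrange.
The subgroups of order 3 are: {(0,0), (0,3), (0,6)}; {(0,0), (1,0), (2,0)}; {(0,0), (1,3), (2,6)}; {(0,0), (1,6), (2,3)}.
So G has 4 subgroups of order 3.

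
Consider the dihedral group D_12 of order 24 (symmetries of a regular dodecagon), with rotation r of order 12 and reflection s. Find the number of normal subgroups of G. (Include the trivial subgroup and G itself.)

G has 34 subgroups. Checking conjugation-invariance by order — order 1: 1/1 normal; order 2: 1/13 normal; order 3: 1/1 normal; order 4: 1/7 normal; order 6: 1/5 normal; order 8: 0/3 normal; order 12: 3/3 normal; order 24: 1/1 normal.
Total normal subgroups: 9.

9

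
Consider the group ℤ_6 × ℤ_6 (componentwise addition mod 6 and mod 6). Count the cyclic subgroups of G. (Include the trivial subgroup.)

20

A cyclic subgroup of order d is generated by each of its φ(d) elements of order d, so the cyclic subgroups of order d number (#elements of order d)/φ(d).
Cyclic subgroups by order — order 1: 1; order 2: 3; order 3: 4; order 6: 12.
Total: 20.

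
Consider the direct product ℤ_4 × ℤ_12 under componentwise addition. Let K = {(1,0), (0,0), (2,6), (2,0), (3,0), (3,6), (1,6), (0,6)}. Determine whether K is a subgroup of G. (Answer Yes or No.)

Yes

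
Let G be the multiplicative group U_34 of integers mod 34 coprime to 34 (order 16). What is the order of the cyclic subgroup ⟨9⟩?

Compute successive powers of 9 mod 34: 9, 13, 15, 33, 25, 21, 19, 1; 9^8 ≡ 1 (mod 34).
So |⟨9⟩| = 8.

8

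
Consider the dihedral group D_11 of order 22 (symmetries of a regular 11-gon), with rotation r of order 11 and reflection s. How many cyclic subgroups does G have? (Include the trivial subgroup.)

Group the elements of G by the cyclic subgroup they generate; each cyclic subgroup of order d accounts for φ(d) elements.
Cyclic subgroups by order — order 1: 1; order 2: 11; order 11: 1.
Total: 13.

13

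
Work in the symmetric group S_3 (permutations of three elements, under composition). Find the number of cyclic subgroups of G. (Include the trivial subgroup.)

Each element a generates a cyclic subgroup ⟨a⟩; distinct elements may generate the same one (a cyclic group of order d has φ(d) generators).
Cyclic subgroups by order — order 1: 1; order 2: 3; order 3: 1.
Total: 5.

5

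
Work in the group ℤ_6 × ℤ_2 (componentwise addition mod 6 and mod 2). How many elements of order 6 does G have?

An element (a,b) has order lcm(ord(a), ord(b)); count pairs with lcm equal to 6.
Enumerating gives 6 such elements.

6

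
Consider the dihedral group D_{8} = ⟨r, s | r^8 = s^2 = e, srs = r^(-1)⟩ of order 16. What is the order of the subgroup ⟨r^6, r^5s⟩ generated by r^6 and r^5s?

|⟨r^6⟩| = 4 and |⟨r^5s⟩| = 2, so |H| is a multiple of lcm(4, 2) = 4 and divides |G| = 16.
Closing under the operation: H = {e, r^2, r^4, r^6, rs, r^3s, r^5s, r^7s}, so |H| = 8.

8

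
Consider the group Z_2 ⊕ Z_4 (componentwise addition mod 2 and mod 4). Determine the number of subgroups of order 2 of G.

3

|G| = 8 and 2 | 8, so subgroups of order 2 are possible by Lagrange.
The subgroups of order 2 are: {(0,0), (0,2)}; {(0,0), (1,0)}; {(0,0), (1,2)}.
So G has 3 subgroups of order 2.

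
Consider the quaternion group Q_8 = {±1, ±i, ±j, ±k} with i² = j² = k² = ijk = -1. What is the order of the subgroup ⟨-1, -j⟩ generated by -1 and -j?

4

|⟨-1⟩| = 2 and |⟨-j⟩| = 4, so |H| is a multiple of lcm(2, 4) = 4 and divides |G| = 8.
Closing under the operation: H = {1, -1, j, -j}, so |H| = 4.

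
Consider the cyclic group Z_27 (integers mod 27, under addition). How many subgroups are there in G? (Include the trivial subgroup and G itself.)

A cyclic group of order 27 has exactly one subgroup for each divisor of 27.
Divisors of 27: 1, 3, 9, 27.
So Z_27 has 4 subgroups.

4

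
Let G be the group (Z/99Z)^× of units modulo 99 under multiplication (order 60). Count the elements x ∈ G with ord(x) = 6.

The elements of order 6 are: 23, 32, 43, 56, 65, 76.
That's 6.

6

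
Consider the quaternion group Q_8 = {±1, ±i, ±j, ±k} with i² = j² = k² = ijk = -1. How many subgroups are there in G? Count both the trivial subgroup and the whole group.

|G| = 8, so by Lagrange every subgroup order divides 8. Divisors: 1, 2, 4, 8.
Subgroups by order — order 1: 1; order 2: 1; order 4: 3; order 8: 1.
Total: 1 + 1 + 3 + 1 = 6.

6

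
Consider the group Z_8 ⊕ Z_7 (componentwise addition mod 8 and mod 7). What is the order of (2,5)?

28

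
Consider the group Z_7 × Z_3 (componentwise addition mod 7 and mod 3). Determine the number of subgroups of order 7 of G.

1

|G| = 21 and 7 | 21, so subgroups of order 7 are possible by Lagrange.
The subgroups of order 7 are: {(0,0), (1,0), (2,0), (3,0), (4,0), (5,0), (6,0)}.
So G has 1 subgroup of order 7.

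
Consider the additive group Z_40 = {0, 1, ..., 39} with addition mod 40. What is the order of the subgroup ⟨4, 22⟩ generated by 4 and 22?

|⟨4⟩| = 10 and |⟨22⟩| = 20, so |H| is a multiple of lcm(10, 20) = 20 and divides |G| = 40.
Closing under the operation: H = {0, 2, 4, 6, 8, 10, 12, 14, 16, 18, 20, 22, 24, 26, 28, 30, 32, 34, 36, 38}, so |H| = 20.

20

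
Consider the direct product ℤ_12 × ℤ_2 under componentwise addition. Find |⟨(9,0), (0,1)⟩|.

8

|⟨(9,0)⟩| = 4 and |⟨(0,1)⟩| = 2, so |H| is a multiple of lcm(4, 2) = 4 and divides |G| = 24.
Closing under the operation: H = {(0,0), (0,1), (3,0), (3,1), (6,0), (6,1), (9,0), (9,1)}, so |H| = 8.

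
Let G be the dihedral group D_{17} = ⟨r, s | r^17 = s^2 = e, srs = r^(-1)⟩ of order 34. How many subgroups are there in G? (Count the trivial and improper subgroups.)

20

|G| = 34, so by Lagrange every subgroup order divides 34. Divisors: 1, 2, 17, 34.
Subgroups by order — order 1: 1; order 2: 17; order 17: 1; order 34: 1.
Total: 1 + 17 + 1 + 1 = 20.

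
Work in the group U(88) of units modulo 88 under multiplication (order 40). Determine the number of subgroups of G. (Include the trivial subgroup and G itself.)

32

|G| = 40, so by Lagrange every subgroup order divides 40. Divisors: 1, 2, 4, 5, 8, 10, 20, 40.
Subgroups by order — order 1: 1; order 2: 7; order 4: 7; order 5: 1; order 8: 1; order 10: 7; order 20: 7; order 40: 1.
Total: 1 + 7 + 7 + 1 + 1 + 7 + 7 + 1 = 32.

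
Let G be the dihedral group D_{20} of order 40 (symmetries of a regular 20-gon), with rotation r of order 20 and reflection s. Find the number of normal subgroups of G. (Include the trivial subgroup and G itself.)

9

G has 48 subgroups. Checking conjugation-invariance by order — order 1: 1/1 normal; order 2: 1/21 normal; order 4: 1/11 normal; order 5: 1/1 normal; order 8: 0/5 normal; order 10: 1/5 normal; order 20: 3/3 normal; order 40: 1/1 normal.
Total normal subgroups: 9.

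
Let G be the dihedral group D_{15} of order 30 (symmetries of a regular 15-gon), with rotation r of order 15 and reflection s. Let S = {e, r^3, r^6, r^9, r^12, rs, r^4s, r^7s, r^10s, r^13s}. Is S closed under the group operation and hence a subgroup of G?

|S| = 10 divides |G| = 30, consistent with Lagrange.
S contains the identity, every element's inverse is in S, and S is closed under ·: it is a subgroup.

Yes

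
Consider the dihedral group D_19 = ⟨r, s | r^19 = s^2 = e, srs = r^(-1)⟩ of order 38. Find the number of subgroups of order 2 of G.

|G| = 38 and 2 | 38, so subgroups of order 2 are possible by Lagrange.
The subgroups of order 2 are: {e, r^10s}; {e, r^11s}; {e, r^12s}; {e, r^13s}; … (19 in all).
So G has 19 subgroups of order 2.

19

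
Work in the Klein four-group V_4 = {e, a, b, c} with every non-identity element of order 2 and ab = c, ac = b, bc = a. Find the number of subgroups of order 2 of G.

3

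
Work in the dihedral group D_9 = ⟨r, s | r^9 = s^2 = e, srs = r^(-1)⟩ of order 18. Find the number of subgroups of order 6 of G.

3

|G| = 18 and 6 | 18, so subgroups of order 6 are possible by Lagrange.
The subgroups of order 6 are: {e, r^3, r^6, r^2s, r^5s, r^8s}; {e, r^3, r^6, s, r^3s, r^6s}; {e, r^3, r^6, rs, r^4s, r^7s}.
So G has 3 subgroups of order 6.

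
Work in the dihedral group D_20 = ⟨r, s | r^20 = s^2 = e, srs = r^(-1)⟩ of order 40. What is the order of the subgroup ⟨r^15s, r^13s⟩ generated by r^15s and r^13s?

|⟨r^15s⟩| = 2 and |⟨r^13s⟩| = 2, so |H| is a multiple of lcm(2, 2) = 2 and divides |G| = 40.
Closing under the operation: H = {e, r^2, r^4, r^6, r^8, r^10, r^12, r^14, r^16, r^18, rs, r^3s, r^5s, r^7s, r^9s, r^11s, r^13s, r^15s, r^17s, r^19s}, so |H| = 20.

20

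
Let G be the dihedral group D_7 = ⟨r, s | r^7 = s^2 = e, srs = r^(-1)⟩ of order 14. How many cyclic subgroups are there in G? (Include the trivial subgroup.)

9

Each element a generates a cyclic subgroup ⟨a⟩; distinct elements may generate the same one (a cyclic group of order d has φ(d) generators).
Cyclic subgroups by order — order 1: 1; order 2: 7; order 7: 1.
Total: 9.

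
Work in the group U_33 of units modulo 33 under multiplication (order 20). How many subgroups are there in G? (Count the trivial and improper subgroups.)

10

|G| = 20, so by Lagrange every subgroup order divides 20. Divisors: 1, 2, 4, 5, 10, 20.
Subgroups by order — order 1: 1; order 2: 3; order 4: 1; order 5: 1; order 10: 3; order 20: 1.
Total: 1 + 3 + 1 + 1 + 3 + 1 = 10.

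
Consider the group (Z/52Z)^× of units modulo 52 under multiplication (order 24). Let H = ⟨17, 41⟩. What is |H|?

|⟨17⟩| = 6 and |⟨41⟩| = 12, so |H| is a multiple of lcm(6, 12) = 12 and divides |G| = 24.
Closing under the operation: H = {1, 5, 9, 17, 21, 25, 29, 33, 37, 41, 45, 49}, so |H| = 12.

12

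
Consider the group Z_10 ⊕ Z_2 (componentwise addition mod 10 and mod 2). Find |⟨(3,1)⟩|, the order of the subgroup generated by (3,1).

The order of (3,1) in Z_10 × Z_2 is lcm(ord(3) in Z_10, ord(1) in Z_2).
ord(3) = 10 and ord(1) = 2, so |⟨(3,1)⟩| = lcm(10, 2) = 10.

10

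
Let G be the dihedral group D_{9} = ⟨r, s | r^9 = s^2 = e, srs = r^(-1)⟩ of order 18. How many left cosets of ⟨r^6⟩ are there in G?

6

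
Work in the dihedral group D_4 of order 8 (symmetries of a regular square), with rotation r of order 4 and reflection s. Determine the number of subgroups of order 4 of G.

|G| = 8 and 4 | 8, so subgroups of order 4 are possible by Lagrange.
The subgroups of order 4 are: {e, r, r^2, r^3}; {e, r^2, s, r^2s}; {e, r^2, rs, r^3s}.
So G has 3 subgroups of order 4.

3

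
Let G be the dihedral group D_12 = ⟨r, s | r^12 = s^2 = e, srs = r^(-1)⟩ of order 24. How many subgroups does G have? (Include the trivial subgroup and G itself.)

34

|G| = 24, so by Lagrange every subgroup order divides 24. Divisors: 1, 2, 3, 4, 6, 8, 12, 24.
Subgroups by order — order 1: 1; order 2: 13; order 3: 1; order 4: 7; order 6: 5; order 8: 3; order 12: 3; order 24: 1.
Total: 1 + 13 + 1 + 7 + 5 + 3 + 3 + 1 = 34.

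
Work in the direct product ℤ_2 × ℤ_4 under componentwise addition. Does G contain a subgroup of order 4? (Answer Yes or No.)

4 | 8. A subgroup of order 4 is {(0,0), (0,1), (0,2), (0,3)}.

Yes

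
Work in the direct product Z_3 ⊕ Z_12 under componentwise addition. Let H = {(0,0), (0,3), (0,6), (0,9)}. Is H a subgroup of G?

Yes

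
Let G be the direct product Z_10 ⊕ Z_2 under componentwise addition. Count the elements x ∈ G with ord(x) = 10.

12

An element (a,b) has order lcm(ord(a), ord(b)); count pairs with lcm equal to 10.
Enumerating gives 12 such elements.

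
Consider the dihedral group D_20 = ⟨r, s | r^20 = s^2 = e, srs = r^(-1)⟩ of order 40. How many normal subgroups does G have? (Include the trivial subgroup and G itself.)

9

G has 48 subgroups. Checking conjugation-invariance by order — order 1: 1/1 normal; order 2: 1/21 normal; order 4: 1/11 normal; order 5: 1/1 normal; order 8: 0/5 normal; order 10: 1/5 normal; order 20: 3/3 normal; order 40: 1/1 normal.
Total normal subgroups: 9.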